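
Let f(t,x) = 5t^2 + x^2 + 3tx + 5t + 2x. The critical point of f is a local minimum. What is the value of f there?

∂f/∂t = 10t + 3x + 5 = 0 and ∂f/∂x = 3t + 2x + 2 = 0, so (t, x) = (-4/11, -5/11).
The Hessian has f_{tt} = 10, f_{xx} = 2, f_{tx} = 3, giving D = 11 > 0 with f_{tt} > 0, so the point is a local minimum.
f(-4/11, -5/11) = -15/11.

-15/11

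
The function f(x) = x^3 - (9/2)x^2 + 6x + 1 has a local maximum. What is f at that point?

Critical points: f'(x) = 3x^2 - 9x + 6 vanishes at x = 1, 2.
Since f''(x) = 6x - 9, we get f''(1) = -3 < 0 ⇒ local maximum; f''(2) = 3 > 0 ⇒ local minimum.
So the local maximum value is f(1) = 7/2.

7/2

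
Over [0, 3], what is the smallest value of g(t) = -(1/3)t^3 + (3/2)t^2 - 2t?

The derivative is -t^2 + 3t - 2, which vanishes at t = 1 and t = 2.
Candidates: g(0) = 0,  g(1) = -5/6,  g(2) = -2/3,  g(3) = -3/2.
The minimum over the interval is -3/2, attained at t = 3.

-3/2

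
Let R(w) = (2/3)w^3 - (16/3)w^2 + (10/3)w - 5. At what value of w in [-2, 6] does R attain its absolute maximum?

1/3

Differentiating, R'(w) = 2w^2 - (32/3)w + 10/3; which vanishes at w = 1/3 and w = 5.
Evaluating at the critical points and endpoints: R(-2) = -115/3, R(1/3) = -361/81, R(5) = -115/3, R(6) = -33.
Hence the absolute maximum is -361/81 at w = 1/3.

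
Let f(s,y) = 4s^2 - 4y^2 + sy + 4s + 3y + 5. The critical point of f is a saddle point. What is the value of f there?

57/13

∂f/∂s = 8s + y + 4 = 0 and ∂f/∂y = s - 8y + 3 = 0, so (s, y) = (-7/13, 4/13).
The Hessian has f_{ss} = 8, f_{yy} = -8, f_{sy} = 1, giving D = -65 < 0, so the point is a saddle point.
f(-7/13, 4/13) = 57/13.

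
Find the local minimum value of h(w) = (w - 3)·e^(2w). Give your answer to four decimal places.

h'(w) = 1·e^(2w) + (w - 3)·2·e^(2w) = (2w - 5)·e^(2w). Since e^(2w) > 0, the only critical point is w = 5/2.
h''(5/2) has the same sign as 2 > 0, so this is a local minimum.
h(5/2) = (-1/2)·e^(5) ≈ -74.2066.

-74.2066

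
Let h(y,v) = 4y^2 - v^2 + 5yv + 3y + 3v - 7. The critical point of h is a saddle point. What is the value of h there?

∂h/∂y = 8y + 5v + 3 = 0 and ∂h/∂v = 5y - 2v + 3 = 0, so (y, v) = (-21/41, 9/41).
The Hessian has h_{yy} = 8, h_{vv} = -2, h_{yv} = 5, giving D = -41 < 0, so the point is a saddle point.
h(-21/41, 9/41) = -305/41.

-305/41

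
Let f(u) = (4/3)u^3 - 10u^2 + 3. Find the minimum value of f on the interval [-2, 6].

Differentiating, f'(u) = 4u^2 - 20u; which vanishes at u = 0 and u = 5.
Candidates: f(-2) = -143/3; f(0) = 3; f(5) = -241/3; f(6) = -69.
So the minimum is f(5) = -241/3.

-241/3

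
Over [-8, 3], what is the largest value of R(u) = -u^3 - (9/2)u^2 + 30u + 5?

The derivative is -3u^2 - 9u + 30, which vanishes at u = -5 and u = 2.
Candidates: R(-8) = -11, R(-5) = -265/2, R(2) = 39, R(3) = 55/2.
So the maximum is R(2) = 39.

39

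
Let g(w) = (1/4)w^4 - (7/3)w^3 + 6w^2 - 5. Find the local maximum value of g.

25/4

g'(w) = w^3 - 7w^2 + 12w = 0 at w = 0, 3, 4.
Since g''(w) = 3w^2 - 14w + 12, we get g''(0) = 12 > 0 ⇒ local minimum; g''(3) = -3 < 0 ⇒ local maximum; g''(4) = 4 > 0 ⇒ local minimum.
The local maximum is g(3) = 25/4.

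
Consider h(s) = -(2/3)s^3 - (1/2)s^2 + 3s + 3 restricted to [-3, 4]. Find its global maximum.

Differentiating, h'(s) = -2s^2 - s + 3; which vanishes at s = -3/2 and s = 1.
Compare values at every candidate in [-3, 4]: h(-3) = 15/2, h(-3/2) = -3/8, h(1) = 29/6, h(4) = -107/3.
Hence the absolute maximum is 15/2 at s = -3.

15/2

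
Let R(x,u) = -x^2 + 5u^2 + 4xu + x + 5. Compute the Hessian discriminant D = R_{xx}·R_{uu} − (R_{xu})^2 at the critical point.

-36

∂R/∂x = -2x + 4u + 1 = 0 and ∂R/∂u = 4x + 10u = 0, so (x, u) = (5/18, -1/9).
The Hessian has R_{xx} = -2, R_{uu} = 10, R_{xu} = 4, giving D = -36 < 0, so the point is a saddle point.
D = (-2)·(10) − (4)^2 = -36.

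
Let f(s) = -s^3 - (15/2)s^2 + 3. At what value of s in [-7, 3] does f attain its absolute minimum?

3

Differentiating, f'(s) = -3s^2 - 15s; which vanishes at s = -5 and s = 0.
Evaluating at the critical points and endpoints: f(-7) = -43/2; f(-5) = -119/2; f(0) = 3; f(3) = -183/2.
The minimum over the interval is -183/2, attained at s = 3.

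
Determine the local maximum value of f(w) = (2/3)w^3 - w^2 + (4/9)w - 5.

f'(w) = 2w^2 - 2w + 4/9 = 0 at w = 1/3, 2/3.
Second-derivative test with f''(w) = 4w - 2: f''(1/3) = -2/3 < 0 ⇒ local maximum; f''(2/3) = 2/3 > 0 ⇒ local minimum.
Thus f has its local maximum at w = 1/3, with value -400/81.

-400/81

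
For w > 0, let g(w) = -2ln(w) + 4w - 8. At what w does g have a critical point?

1/2

g'(w) = -2/w + 4 = 0 gives w = 1/2.
g''(w) = 2/w², which is positive for w > 0, so this is a local minimum.
g(1/2) = -2·ln(1/2) + 2 - 8 ≈ -4.6137.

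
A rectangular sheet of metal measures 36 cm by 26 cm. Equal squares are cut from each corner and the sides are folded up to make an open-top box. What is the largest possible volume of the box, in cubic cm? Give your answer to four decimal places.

With cut size x, the volume is V(x) = x(36 − 2x)(26 − 2x) for 0 < x < 13.
V'(x) = 12x^2 − 248x + 936. Setting V'(x) = 0 gives x ≈ 4.9688 (the root in (0, 13)).
V''(x) = 24x − 248 is negative there, so this is the maximum; V ≈ 2080.0624.

2080.0624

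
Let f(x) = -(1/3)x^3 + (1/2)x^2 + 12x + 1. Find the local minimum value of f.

f'(x) = -x^2 + x + 12 = 0 at x = -3, 4.
Second-derivative test with f''(x) = -2x + 1: f''(-3) = 7 > 0 ⇒ local minimum; f''(4) = -7 < 0 ⇒ local maximum.
So the local minimum value is f(-3) = -43/2.

-43/2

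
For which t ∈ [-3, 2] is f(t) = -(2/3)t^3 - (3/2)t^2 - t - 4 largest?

f'(t) = -2t^2 - 3t - 1, which vanishes at t = -1 and t = -1/2.
Candidates: f(-3) = 7/2; f(-1) = -23/6; f(-1/2) = -91/24; f(2) = -52/3.
The maximum over the interval is 7/2, attained at t = -3.

-3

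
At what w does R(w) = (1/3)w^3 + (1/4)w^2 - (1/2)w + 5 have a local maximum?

-1

R'(w) = w^2 + (1/2)w - 1/2 = 0 at w = -1, 1/2.
R''(w) = 2w + 1/2. R''(-1) = -3/2 < 0 ⇒ local maximum; R''(1/2) = 3/2 > 0 ⇒ local minimum.
The local maximum is R(-1) = 65/12.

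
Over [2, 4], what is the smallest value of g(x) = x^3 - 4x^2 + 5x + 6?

g'(x) = 3x^2 - 8x + 5, which has no zeros in [2, 4].
Candidates: g(2) = 8, g(4) = 26.
The minimum over the interval is 8, attained at x = 2.

8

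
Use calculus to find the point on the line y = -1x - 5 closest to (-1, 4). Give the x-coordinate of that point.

Minimize D(x)^2 = (x + 1)^2 + (-x - 9)^2.
d/dx[D^2] = 2(x + 1) + 2·(-1)·(-x - 9) = 0 ⇒ x = -5.
Then y = 0 and the distance is √(32) ≈ 5.6569.

-5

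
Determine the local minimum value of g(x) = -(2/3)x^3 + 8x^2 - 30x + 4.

-32

g'(x) = -2x^2 + 16x - 30. Setting g'(x) = 0 gives x ∈ {3, 5}.
Since g''(x) = -4x + 16, we get g''(3) = 4 > 0 ⇒ local minimum; g''(5) = -4 < 0 ⇒ local maximum.
The local minimum is g(3) = -32.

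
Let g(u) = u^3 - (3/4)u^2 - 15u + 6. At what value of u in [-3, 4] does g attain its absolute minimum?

5/2

The derivative is 3u^2 - (3/2)u - 15, which vanishes at u = -2 and u = 5/2.
Evaluating at the critical points and endpoints: g(-3) = 69/4; g(-2) = 25; g(5/2) = -329/16; g(4) = -2.
So the minimum is g(5/2) = -329/16.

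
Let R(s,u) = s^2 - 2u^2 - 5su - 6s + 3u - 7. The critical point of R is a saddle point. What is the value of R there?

-128/11

∂R/∂s = 2s - 5u - 6 = 0 and ∂R/∂u = -5s - 4u + 3 = 0, so (s, u) = (13/11, -8/11).
The Hessian has R_{ss} = 2, R_{uu} = -4, R_{su} = -5, giving D = -33 < 0, so the point is a saddle point.
R(13/11, -8/11) = -128/11.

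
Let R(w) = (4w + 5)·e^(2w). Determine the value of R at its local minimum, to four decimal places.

Differentiating with the product rule gives R'(w) = (8w + 14)·e^(2w). Since e^(2w) > 0, the only critical point is w = -7/4.
R''(-7/4) has the same sign as 8 > 0, so this is a local minimum.
R(-7/4) = (-2)·e^(-7/2) ≈ -0.0604.

-0.0604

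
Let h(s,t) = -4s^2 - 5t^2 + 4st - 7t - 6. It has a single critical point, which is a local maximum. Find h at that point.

-47/16

∂h/∂s = -8s + 4t = 0 and ∂h/∂t = 4s - 10t - 7 = 0, so (s, t) = (-7/16, -7/8).
The Hessian has h_{ss} = -8, h_{tt} = -10, h_{st} = 4, giving D = 64 > 0 with h_{ss} < 0, so the point is a local maximum.
h(-7/16, -7/8) = -47/16.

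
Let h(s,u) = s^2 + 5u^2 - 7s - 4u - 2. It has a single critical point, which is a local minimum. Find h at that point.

∂h/∂s = 2s - 7 = 0 and ∂h/∂u = 10u - 4 = 0, so (s, u) = (7/2, 2/5).
The Hessian has h_{ss} = 2, h_{uu} = 10, h_{su} = 0, giving D = 20 > 0 with h_{ss} > 0, so the point is a local minimum.
h(7/2, 2/5) = -301/20.

-301/20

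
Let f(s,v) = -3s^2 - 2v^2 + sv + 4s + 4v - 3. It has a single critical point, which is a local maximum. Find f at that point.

27/23

∂f/∂s = -6s + v + 4 = 0 and ∂f/∂v = s - 4v + 4 = 0, so (s, v) = (20/23, 28/23).
The Hessian has f_{ss} = -6, f_{vv} = -4, f_{sv} = 1, giving D = 23 > 0 with f_{ss} < 0, so the point is a local maximum.
f(20/23, 28/23) = 27/23.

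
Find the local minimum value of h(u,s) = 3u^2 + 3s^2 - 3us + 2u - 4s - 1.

∂h/∂u = 6u - 3s + 2 = 0 and ∂h/∂s = -3u + 6s - 4 = 0, so (u, s) = (0, 2/3).
The Hessian has h_{uu} = 6, h_{ss} = 6, h_{us} = -3, giving D = 27 > 0 with h_{uu} > 0, so the point is a local minimum.
h(0, 2/3) = -7/3.

-7/3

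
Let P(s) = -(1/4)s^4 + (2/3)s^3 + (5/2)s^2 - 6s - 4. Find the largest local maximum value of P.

P'(s) = -s^3 + 2s^2 + 5s - 6 = 0 at s = -2, 1, 3.
Since P''(s) = -3s^2 + 4s + 5, we get P''(-2) = -15 < 0 ⇒ local maximum; P''(1) = 6 > 0 ⇒ local minimum; P''(3) = -10 < 0 ⇒ local maximum.
The largest local maximum is P(-2) = 26/3.

26/3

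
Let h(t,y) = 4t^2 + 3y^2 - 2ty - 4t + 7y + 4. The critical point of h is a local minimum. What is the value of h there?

-3/11

∂h/∂t = 8t - 2y - 4 = 0 and ∂h/∂y = -2t + 6y + 7 = 0, so (t, y) = (5/22, -12/11).
The Hessian has h_{tt} = 8, h_{yy} = 6, h_{ty} = -2, giving D = 44 > 0 with h_{tt} > 0, so the point is a local minimum.
h(5/22, -12/11) = -3/11.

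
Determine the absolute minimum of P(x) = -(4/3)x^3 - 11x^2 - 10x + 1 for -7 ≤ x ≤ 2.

-221/3

Differentiating, P'(x) = -4x^2 - 22x - 10; which vanishes at x = -5 and x = -1/2.
Compare values at every candidate in [-7, 2]: P(-7) = -32/3; P(-5) = -172/3; P(-1/2) = 41/12; P(2) = -221/3.
Hence the absolute minimum is -221/3 at x = 2.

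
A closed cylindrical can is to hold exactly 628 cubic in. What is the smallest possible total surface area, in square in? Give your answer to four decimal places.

With radius r and height h, πr²h = 628 so h = 628/(πr²), and S(r) = 2πr² + 2πrh = 2πr² + 2·628/r.
S'(r) = 4πr − 2·628/r² = 0 ⇒ r³ = 628/(2π), so r ≈ 4.6408 and h = 2r ≈ 9.2816.
S''(r) = 4π + 4·628/r³ > 0, so this is the minimum; S ≈ 405.9641.

405.9641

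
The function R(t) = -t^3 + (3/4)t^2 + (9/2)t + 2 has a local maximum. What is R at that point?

113/16

Critical points: R'(t) = -3t^2 + (3/2)t + 9/2 vanishes at t = -1, 3/2.
Second-derivative test with R''(t) = -6t + 3/2: R''(-1) = 15/2 > 0 ⇒ local minimum; R''(3/2) = -15/2 < 0 ⇒ local maximum.
Thus R has its local maximum at t = 3/2, with value 113/16.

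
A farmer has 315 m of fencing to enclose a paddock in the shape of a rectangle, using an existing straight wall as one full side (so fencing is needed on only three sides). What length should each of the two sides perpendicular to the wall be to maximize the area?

315/4

Let the sides perpendicular to the wall have length x and the parallel side y, so 2x + y = 315 and the area is A = xy = x(315 − 2x).
A'(x) = 315 − 4x = 0 gives x = 315/4, and A''(x) = −4 < 0 confirms a maximum.
Then y = 315 − 2·315/4 = 315/2 and A = 99225/8.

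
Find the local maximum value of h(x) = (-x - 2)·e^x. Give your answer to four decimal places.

0.0498

By the product rule, h'(x) = (-x - 3)·e^x. Since e^x > 0, the only critical point is x = -3.
h''(-3) has the same sign as -1 < 0, so this is a local maximum.
h(-3) = (1)·e^(-3) ≈ 0.0498.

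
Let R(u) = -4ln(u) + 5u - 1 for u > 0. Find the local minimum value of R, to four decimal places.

3.8926

R'(u) = -4/u + 5 = 0 gives u = 4/5.
R''(u) = 4/u², which is positive for u > 0, so this is a local minimum.
R(4/5) = -4·ln(4/5) + 4 - 1 ≈ 3.8926.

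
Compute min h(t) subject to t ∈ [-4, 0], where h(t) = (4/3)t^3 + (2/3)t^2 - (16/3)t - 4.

-172/3

Differentiating, h'(t) = 4t^2 + (4/3)t - 16/3; whose only zero in [-4, 0] is t = -4/3.
Compare values at every candidate in [-4, 0]: h(-4) = -172/3; h(-4/3) = 92/81; h(0) = -4.
So the minimum is h(-4) = -172/3.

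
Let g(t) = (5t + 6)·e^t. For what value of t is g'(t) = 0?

-11/5

By the product rule, g'(t) = (5t + 11)·e^t. Since e^t > 0, the only critical point is t = -11/5.
g''(-11/5) has the same sign as 5 > 0, so this is a local minimum.
g(-11/5) = (-5)·e^(-11/5) ≈ -0.5540.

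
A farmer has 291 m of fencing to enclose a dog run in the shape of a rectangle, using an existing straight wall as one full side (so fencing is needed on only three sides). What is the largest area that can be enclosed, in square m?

84681/8

Let the sides perpendicular to the wall have length x and the parallel side y, so 2x + y = 291 and the area is A = xy = x(291 − 2x).
A'(x) = 291 − 4x = 0 gives x = 291/4, and A''(x) = −4 < 0 confirms a maximum.
Then y = 291 − 2·291/4 = 291/2 and A = 84681/8.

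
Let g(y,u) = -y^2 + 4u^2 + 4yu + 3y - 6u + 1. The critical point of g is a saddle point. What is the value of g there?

∂g/∂y = -2y + 4u + 3 = 0 and ∂g/∂u = 4y + 8u - 6 = 0, so (y, u) = (3/2, 0).
The Hessian has g_{yy} = -2, g_{uu} = 8, g_{yu} = 4, giving D = -32 < 0, so the point is a saddle point.
g(3/2, 0) = 13/4.

13/4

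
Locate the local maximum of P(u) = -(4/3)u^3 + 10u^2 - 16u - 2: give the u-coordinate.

4

P'(u) = -4u^2 + 20u - 16. Setting P'(u) = 0 gives u ∈ {1, 4}.
Second-derivative test with P''(u) = -8u + 20: P''(1) = 12 > 0 ⇒ local minimum; P''(4) = -12 < 0 ⇒ local maximum.
Thus P has its local maximum at u = 4, with value 26/3.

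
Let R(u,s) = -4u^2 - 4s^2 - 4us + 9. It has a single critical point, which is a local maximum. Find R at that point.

9

∂R/∂u = -8u - 4s = 0 and ∂R/∂s = -4u - 8s = 0, so (u, s) = (0, 0).
The Hessian has R_{uu} = -8, R_{ss} = -8, R_{us} = -4, giving D = 48 > 0 with R_{uu} < 0, so the point is a local maximum.
R(0, 0) = 9.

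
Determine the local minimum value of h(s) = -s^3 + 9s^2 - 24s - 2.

-22

Critical points: h'(s) = -3s^2 + 18s - 24 vanishes at s = 2, 4.
Second-derivative test with h''(s) = -6s + 18: h''(2) = 6 > 0 ⇒ local minimum; h''(4) = -6 < 0 ⇒ local maximum.
So the local minimum value is h(2) = -22.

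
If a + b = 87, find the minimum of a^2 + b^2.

With a + b = 87, a^2 + b^2 = a^2 + (87 − a)^2.
The derivative 2a − 2(87 − a) = 4a − 174 vanishes at a = 87/2; second derivative 4 > 0, a minimum.
The minimum is 2·(87/2)^2 = 7569/2.

7569/2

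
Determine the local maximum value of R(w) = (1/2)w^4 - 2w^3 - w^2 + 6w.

7/2

R'(w) = 2w^3 - 6w^2 - 2w + 6 = 0 at w = -1, 1, 3.
R''(w) = 6w^2 - 12w - 2. R''(-1) = 16 > 0 ⇒ local minimum; R''(1) = -8 < 0 ⇒ local maximum; R''(3) = 16 > 0 ⇒ local minimum.
The local maximum is R(1) = 7/2.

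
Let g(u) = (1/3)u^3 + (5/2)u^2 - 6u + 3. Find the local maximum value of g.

Critical points: g'(u) = u^2 + 5u - 6 vanishes at u = -6, 1.
Since g''(u) = 2u + 5, we get g''(-6) = -7 < 0 ⇒ local maximum; g''(1) = 7 > 0 ⇒ local minimum.
So the local maximum value is g(-6) = 57.

57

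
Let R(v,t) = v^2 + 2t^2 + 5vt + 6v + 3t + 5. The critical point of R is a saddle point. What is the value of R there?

∂R/∂v = 2v + 5t + 6 = 0 and ∂R/∂t = 5v + 4t + 3 = 0, so (v, t) = (9/17, -24/17).
The Hessian has R_{vv} = 2, R_{tt} = 4, R_{vt} = 5, giving D = -17 < 0, so the point is a saddle point.
R(9/17, -24/17) = 76/17.

76/17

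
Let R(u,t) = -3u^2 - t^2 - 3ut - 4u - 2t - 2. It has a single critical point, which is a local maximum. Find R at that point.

-2/3

∂R/∂u = -6u - 3t - 4 = 0 and ∂R/∂t = -3u - 2t - 2 = 0, so (u, t) = (-2/3, 0).
The Hessian has R_{uu} = -6, R_{tt} = -2, R_{ut} = -3, giving D = 3 > 0 with R_{uu} < 0, so the point is a local maximum.
R(-2/3, 0) = -2/3.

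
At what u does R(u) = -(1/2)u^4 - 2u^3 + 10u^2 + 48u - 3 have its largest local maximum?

R'(u) = -2u^3 - 6u^2 + 20u + 48 = 0 at u = -4, -2, 3.
Second-derivative test with R''(u) = -6u^2 - 12u + 20: R''(-4) = -28 < 0 ⇒ local maximum; R''(-2) = 20 > 0 ⇒ local minimum; R''(3) = -70 < 0 ⇒ local maximum.
So the largest local maximum value is R(3) = 273/2.

3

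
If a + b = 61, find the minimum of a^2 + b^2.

With a + b = 61, a^2 + b^2 = a^2 + (61 − a)^2.
The derivative 2a − 2(61 − a) = 4a − 122 vanishes at a = 61/2; second derivative 4 > 0, a minimum.
The minimum is 2·(61/2)^2 = 3721/2.

3721/2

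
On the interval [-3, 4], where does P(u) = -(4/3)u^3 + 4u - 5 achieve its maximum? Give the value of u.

-3

P'(u) = -4u^2 + 4, which vanishes at u = -1 and u = 1.
Candidates: P(-3) = 19; P(-1) = -23/3; P(1) = -7/3; P(4) = -223/3.
So the maximum is P(-3) = 19.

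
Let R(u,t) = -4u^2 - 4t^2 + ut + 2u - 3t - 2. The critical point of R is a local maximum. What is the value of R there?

-80/63

∂R/∂u = -8u + t + 2 = 0 and ∂R/∂t = u - 8t - 3 = 0, so (u, t) = (13/63, -22/63).
The Hessian has R_{uu} = -8, R_{tt} = -8, R_{ut} = 1, giving D = 63 > 0 with R_{uu} < 0, so the point is a local maximum.
R(13/63, -22/63) = -80/63.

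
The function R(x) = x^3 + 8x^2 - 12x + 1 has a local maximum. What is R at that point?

Critical points: R'(x) = 3x^2 + 16x - 12 vanishes at x = -6, 2/3.
Since R''(x) = 6x + 16, we get R''(-6) = -20 < 0 ⇒ local maximum; R''(2/3) = 20 > 0 ⇒ local minimum.
So the local maximum value is R(-6) = 145.

145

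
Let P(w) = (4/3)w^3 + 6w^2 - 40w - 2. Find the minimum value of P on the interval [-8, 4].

Differentiating, P'(w) = 4w^2 + 12w - 40; which vanishes at w = -5 and w = 2.
Evaluating at the critical points and endpoints: P(-8) = 58/3,  P(-5) = 544/3,  P(2) = -142/3,  P(4) = 58/3.
So the minimum is P(2) = -142/3.

-142/3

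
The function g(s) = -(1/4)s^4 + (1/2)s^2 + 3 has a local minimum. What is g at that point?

3

Critical points: g'(s) = -s^3 + s vanishes at s = -1, 0, 1.
Since g''(s) = -3s^2 + 1, we get g''(-1) = -2 < 0 ⇒ local maximum; g''(0) = 1 > 0 ⇒ local minimum; g''(1) = -2 < 0 ⇒ local maximum.
So the local minimum value is g(0) = 3.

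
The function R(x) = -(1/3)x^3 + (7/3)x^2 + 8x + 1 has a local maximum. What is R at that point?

Critical points: R'(x) = -x^2 + (14/3)x + 8 vanishes at x = -4/3, 6.
R''(x) = -2x + 14/3. R''(-4/3) = 22/3 > 0 ⇒ local minimum; R''(6) = -22/3 < 0 ⇒ local maximum.
The local maximum is R(6) = 61.

61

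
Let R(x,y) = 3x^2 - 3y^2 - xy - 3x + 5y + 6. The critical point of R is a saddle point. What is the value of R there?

∂R/∂x = 6x - y - 3 = 0 and ∂R/∂y = -x - 6y + 5 = 0, so (x, y) = (23/37, 27/37).
The Hessian has R_{xx} = 6, R_{yy} = -6, R_{xy} = -1, giving D = -37 < 0, so the point is a saddle point.
R(23/37, 27/37) = 255/37.

255/37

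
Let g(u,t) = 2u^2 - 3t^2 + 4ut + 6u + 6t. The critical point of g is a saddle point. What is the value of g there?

∂g/∂u = 4u + 4t + 6 = 0 and ∂g/∂t = 4u - 6t + 6 = 0, so (u, t) = (-3/2, 0).
The Hessian has g_{uu} = 4, g_{tt} = -6, g_{ut} = 4, giving D = -40 < 0, so the point is a saddle point.
g(-3/2, 0) = -9/2.

-9/2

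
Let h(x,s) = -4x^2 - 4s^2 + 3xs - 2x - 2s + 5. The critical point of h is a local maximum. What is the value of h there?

29/5

∂h/∂x = -8x + 3s - 2 = 0 and ∂h/∂s = 3x - 8s - 2 = 0, so (x, s) = (-2/5, -2/5).
The Hessian has h_{xx} = -8, h_{ss} = -8, h_{xs} = 3, giving D = 55 > 0 with h_{xx} < 0, so the point is a local maximum.
h(-2/5, -2/5) = 29/5.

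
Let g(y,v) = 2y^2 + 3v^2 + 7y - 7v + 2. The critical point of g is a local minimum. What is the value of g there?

∂g/∂y = 4y + 7 = 0 and ∂g/∂v = 6v - 7 = 0, so (y, v) = (-7/4, 7/6).
The Hessian has g_{yy} = 4, g_{vv} = 6, g_{yv} = 0, giving D = 24 > 0 with g_{yy} > 0, so the point is a local minimum.
g(-7/4, 7/6) = -197/24.

-197/24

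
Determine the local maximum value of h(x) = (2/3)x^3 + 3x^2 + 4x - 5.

Critical points: h'(x) = 2x^2 + 6x + 4 vanishes at x = -2, -1.
Second-derivative test with h''(x) = 4x + 6: h''(-2) = -2 < 0 ⇒ local maximum; h''(-1) = 2 > 0 ⇒ local minimum.
So the local maximum value is h(-2) = -19/3.

-19/3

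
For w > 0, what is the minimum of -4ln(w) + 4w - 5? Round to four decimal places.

f'(w) = -4/w + 4 = 0 gives w = 1.
f''(w) = 4/w², which is positive for w > 0, so this is a local minimum.
f(1) = -4·ln(1) + 4 - 5 ≈ -1.0000.

-1.0000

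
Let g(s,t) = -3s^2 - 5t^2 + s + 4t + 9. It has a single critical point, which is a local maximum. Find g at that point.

593/60

∂g/∂s = -6s + 1 = 0 and ∂g/∂t = -10t + 4 = 0, so (s, t) = (1/6, 2/5).
The Hessian has g_{ss} = -6, g_{tt} = -10, g_{st} = 0, giving D = 60 > 0 with g_{ss} < 0, so the point is a local maximum.
g(1/6, 2/5) = 593/60.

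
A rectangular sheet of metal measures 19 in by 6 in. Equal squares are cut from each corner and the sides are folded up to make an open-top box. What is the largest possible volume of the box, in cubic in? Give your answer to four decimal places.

With cut size x, the volume is V(x) = x(19 − 2x)(6 − 2x) for 0 < x < 3.
V'(x) = 12x^2 − 100x + 114. Setting V'(x) = 0 gives x ≈ 1.3629 (the root in (0, 3)).
V''(x) = 24x − 100 is negative there, so this is the maximum; V ≈ 72.6221.

72.6221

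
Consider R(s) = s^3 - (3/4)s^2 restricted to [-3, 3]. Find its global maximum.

The derivative is 3s^2 - (3/2)s, which vanishes at s = 0 and s = 1/2.
Evaluating at the critical points and endpoints: R(-3) = -135/4; R(0) = 0; R(1/2) = -1/16; R(3) = 81/4.
Hence the absolute maximum is 81/4 at s = 3.

81/4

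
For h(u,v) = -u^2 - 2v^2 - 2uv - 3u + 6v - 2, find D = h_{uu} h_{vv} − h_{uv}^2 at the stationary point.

4

∂h/∂u = -2u - 2v - 3 = 0 and ∂h/∂v = -2u - 4v + 6 = 0, so (u, v) = (-6, 9/2).
The Hessian has h_{uu} = -2, h_{vv} = -4, h_{uv} = -2, giving D = 4 > 0 with h_{uu} < 0, so the point is a local maximum.
D = (-2)·(-4) − (-2)^2 = 4.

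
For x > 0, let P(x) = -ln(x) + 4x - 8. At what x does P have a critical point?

P'(x) = -1/x + 4 = 0 gives x = 1/4.
P''(x) = 1/x², which is positive for x > 0, so this is a local minimum.
P(1/4) = -1·ln(1/4) + 1 - 8 ≈ -5.6137.

1/4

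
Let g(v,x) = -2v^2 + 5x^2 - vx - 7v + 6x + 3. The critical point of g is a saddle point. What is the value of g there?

∂g/∂v = -4v - x - 7 = 0 and ∂g/∂x = -v + 10x + 6 = 0, so (v, x) = (-64/41, -31/41).
The Hessian has g_{vv} = -4, g_{xx} = 10, g_{vx} = -1, giving D = -41 < 0, so the point is a saddle point.
g(-64/41, -31/41) = 254/41.

254/41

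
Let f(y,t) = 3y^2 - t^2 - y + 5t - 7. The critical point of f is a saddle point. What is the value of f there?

∂f/∂y = 6y - 1 = 0 and ∂f/∂t = -2t + 5 = 0, so (y, t) = (1/6, 5/2).
The Hessian has f_{yy} = 6, f_{tt} = -2, f_{yt} = 0, giving D = -12 < 0, so the point is a saddle point.
f(1/6, 5/2) = -5/6.

-5/6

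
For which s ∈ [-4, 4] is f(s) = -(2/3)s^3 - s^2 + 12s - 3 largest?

f'(s) = -2s^2 - 2s + 12, which vanishes at s = -3 and s = 2.
Evaluating at the critical points and endpoints: f(-4) = -73/3; f(-3) = -30; f(2) = 35/3; f(4) = -41/3.
So the maximum is f(2) = 35/3.

2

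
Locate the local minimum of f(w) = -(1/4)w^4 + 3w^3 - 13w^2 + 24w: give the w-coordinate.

Critical points: f'(w) = -w^3 + 9w^2 - 26w + 24 vanishes at w = 2, 3, 4.
Since f''(w) = -3w^2 + 18w - 26, we get f''(2) = -2 < 0 ⇒ local maximum; f''(3) = 1 > 0 ⇒ local minimum; f''(4) = -2 < 0 ⇒ local maximum.
Thus f has its local minimum at w = 3, with value 63/4.

3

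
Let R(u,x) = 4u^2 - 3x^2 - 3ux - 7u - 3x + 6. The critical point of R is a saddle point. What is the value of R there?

98/19

∂R/∂u = 8u - 3x - 7 = 0 and ∂R/∂x = -3u - 6x - 3 = 0, so (u, x) = (11/19, -15/19).
The Hessian has R_{uu} = 8, R_{xx} = -6, R_{ux} = -3, giving D = -57 < 0, so the point is a saddle point.
R(11/19, -15/19) = 98/19.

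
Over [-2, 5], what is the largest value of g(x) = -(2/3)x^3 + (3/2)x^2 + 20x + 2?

190/3

g'(x) = -2x^2 + 3x + 20, whose only zero in [-2, 5] is x = 4.
Evaluating at the critical points and endpoints: g(-2) = -80/3, g(4) = 190/3, g(5) = 337/6.
The maximum over the interval is 190/3, attained at x = 4.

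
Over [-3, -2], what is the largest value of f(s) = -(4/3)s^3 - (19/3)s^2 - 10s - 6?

3

f'(s) = -4s^2 - (38/3)s - 10, which has no zeros in [-3, -2].
Compare values at every candidate in [-3, -2]: f(-3) = 3; f(-2) = -2/3.
So the maximum is f(-3) = 3.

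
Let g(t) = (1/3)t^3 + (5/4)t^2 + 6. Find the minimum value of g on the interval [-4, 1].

14/3

The derivative is t^2 + (5/2)t, which vanishes at t = -5/2 and t = 0.
Compare values at every candidate in [-4, 1]: g(-4) = 14/3; g(-5/2) = 413/48; g(0) = 6; g(1) = 91/12.
So the minimum is g(-4) = 14/3.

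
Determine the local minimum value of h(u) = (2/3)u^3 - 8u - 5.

Critical points: h'(u) = 2u^2 - 8 vanishes at u = -2, 2.
h''(u) = 4u. h''(-2) = -8 < 0 ⇒ local maximum; h''(2) = 8 > 0 ⇒ local minimum.
The local minimum is h(2) = -47/3.

-47/3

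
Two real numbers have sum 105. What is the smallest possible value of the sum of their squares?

11025/2

With a + b = 105, a^2 + b^2 = a^2 + (105 − a)^2.
The derivative 2a − 2(105 − a) = 4a − 210 vanishes at a = 105/2; second derivative 4 > 0, a minimum.
The minimum is 2·(105/2)^2 = 11025/2.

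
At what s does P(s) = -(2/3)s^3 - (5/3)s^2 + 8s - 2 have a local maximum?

4/3

Critical points: P'(s) = -2s^2 - (10/3)s + 8 vanishes at s = -3, 4/3.
Since P''(s) = -4s - 10/3, we get P''(-3) = 26/3 > 0 ⇒ local minimum; P''(4/3) = -26/3 < 0 ⇒ local maximum.
Thus P has its local maximum at s = 4/3, with value 334/81.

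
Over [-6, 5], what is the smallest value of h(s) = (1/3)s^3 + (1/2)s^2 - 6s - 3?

Differentiating, h'(s) = s^2 + s - 6; which vanishes at s = -3 and s = 2.
Evaluating at the critical points and endpoints: h(-6) = -21,  h(-3) = 21/2,  h(2) = -31/3,  h(5) = 127/6.
So the minimum is h(-6) = -21.

-21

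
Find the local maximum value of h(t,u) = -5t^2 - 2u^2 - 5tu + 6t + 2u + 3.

77/15

∂h/∂t = -10t - 5u + 6 = 0 and ∂h/∂u = -5t - 4u + 2 = 0, so (t, u) = (14/15, -2/3).
The Hessian has h_{tt} = -10, h_{uu} = -4, h_{tu} = -5, giving D = 15 > 0 with h_{tt} < 0, so the point is a local maximum.
h(14/15, -2/3) = 77/15.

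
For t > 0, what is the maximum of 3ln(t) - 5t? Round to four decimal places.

g'(t) = 3/t − 5 = 0 gives t = 3/5.
g''(t) = -3/t², which is negative for t > 0, so this is a local maximum.
g(3/5) = 3·ln(3/5) - 3 ≈ -4.5325.

-4.5325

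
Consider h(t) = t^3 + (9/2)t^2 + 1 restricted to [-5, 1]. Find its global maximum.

h'(t) = 3t^2 + 9t, which vanishes at t = -3 and t = 0.
Evaluating at the critical points and endpoints: h(-5) = -23/2; h(-3) = 29/2; h(0) = 1; h(1) = 13/2.
So the maximum is h(-3) = 29/2.

29/2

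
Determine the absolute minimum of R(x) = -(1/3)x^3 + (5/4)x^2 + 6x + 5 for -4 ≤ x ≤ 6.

-1/16

Differentiating, R'(x) = -x^2 + (5/2)x + 6; which vanishes at x = -3/2 and x = 4.
Compare values at every candidate in [-4, 6]: R(-4) = 67/3; R(-3/2) = -1/16; R(4) = 83/3; R(6) = 14.
Hence the absolute minimum is -1/16 at x = -3/2.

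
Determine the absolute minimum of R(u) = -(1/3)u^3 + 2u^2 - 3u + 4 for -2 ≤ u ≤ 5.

-8/3

R'(u) = -u^2 + 4u - 3, which vanishes at u = 1 and u = 3.
Compare values at every candidate in [-2, 5]: R(-2) = 62/3; R(1) = 8/3; R(3) = 4; R(5) = -8/3.
The minimum over the interval is -8/3, attained at u = 5.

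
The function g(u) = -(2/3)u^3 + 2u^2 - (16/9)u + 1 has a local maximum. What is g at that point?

Critical points: g'(u) = -2u^2 + 4u - 16/9 vanishes at u = 2/3, 4/3.
Since g''(u) = -4u + 4, we get g''(2/3) = 4/3 > 0 ⇒ local minimum; g''(4/3) = -4/3 < 0 ⇒ local maximum.
So the local maximum value is g(4/3) = 49/81.

49/81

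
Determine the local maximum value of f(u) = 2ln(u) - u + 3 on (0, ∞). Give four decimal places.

2.3863

f'(u) = 2/u − 1 = 0 gives u = 2.
f''(u) = -2/u², which is negative for u > 0, so this is a local maximum.
f(2) = 2·ln(2) - 2 + 3 ≈ 2.3863.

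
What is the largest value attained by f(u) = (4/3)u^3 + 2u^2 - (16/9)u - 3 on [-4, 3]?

Differentiating, f'(u) = 4u^2 + 4u - 16/9; which vanishes at u = -4/3 and u = 1/3.
Evaluating at the critical points and endpoints: f(-4) = -443/9; f(-4/3) = -19/81; f(1/3) = -269/81; f(3) = 137/3.
Hence the absolute maximum is 137/3 at u = 3.

137/3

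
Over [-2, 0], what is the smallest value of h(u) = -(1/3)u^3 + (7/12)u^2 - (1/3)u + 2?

2

The derivative is -u^2 + (7/6)u - 1/3, which has no zeros in [-2, 0].
Compare values at every candidate in [-2, 0]: h(-2) = 23/3; h(0) = 2.
The minimum over the interval is 2, attained at u = 0.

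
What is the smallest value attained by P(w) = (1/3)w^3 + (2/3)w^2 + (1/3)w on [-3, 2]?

-4

P'(w) = w^2 + (4/3)w + 1/3, which vanishes at w = -1 and w = -1/3.
Evaluating at the critical points and endpoints: P(-3) = -4; P(-1) = 0; P(-1/3) = -4/81; P(2) = 6.
So the minimum is P(-3) = -4.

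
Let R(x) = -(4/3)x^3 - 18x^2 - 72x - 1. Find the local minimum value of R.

R'(x) = -4x^2 - 36x - 72 = 0 at x = -6, -3.
Since R''(x) = -8x - 36, we get R''(-6) = 12 > 0 ⇒ local minimum; R''(-3) = -12 < 0 ⇒ local maximum.
Thus R has its local minimum at x = -6, with value 71.

71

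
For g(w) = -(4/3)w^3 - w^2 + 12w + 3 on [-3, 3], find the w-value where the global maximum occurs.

g'(w) = -4w^2 - 2w + 12, which vanishes at w = -2 and w = 3/2.
Candidates: g(-3) = -6,  g(-2) = -43/3,  g(3/2) = 57/4,  g(3) = -6.
So the maximum is g(3/2) = 57/4.

3/2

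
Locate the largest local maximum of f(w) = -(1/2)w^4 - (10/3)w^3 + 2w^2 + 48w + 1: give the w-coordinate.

2

f'(w) = -2w^3 - 10w^2 + 4w + 48. Setting f'(w) = 0 gives w ∈ {-4, -3, 2}.
f''(w) = -6w^2 - 20w + 4. f''(-4) = -12 < 0 ⇒ local maximum; f''(-3) = 10 > 0 ⇒ local minimum; f''(2) = -60 < 0 ⇒ local maximum.
So the largest local maximum value is f(2) = 211/3.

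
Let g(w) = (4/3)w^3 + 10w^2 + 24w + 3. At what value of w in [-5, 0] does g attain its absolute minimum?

-5

The derivative is 4w^2 + 20w + 24, which vanishes at w = -3 and w = -2.
Evaluating at the critical points and endpoints: g(-5) = -101/3,  g(-3) = -15,  g(-2) = -47/3,  g(0) = 3.
Hence the absolute minimum is -101/3 at w = -5.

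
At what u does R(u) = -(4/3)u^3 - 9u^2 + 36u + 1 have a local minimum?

R'(u) = -4u^2 - 18u + 36 = 0 at u = -6, 3/2.
R''(u) = -8u - 18. R''(-6) = 30 > 0 ⇒ local minimum; R''(3/2) = -30 < 0 ⇒ local maximum.
Thus R has its local minimum at u = -6, with value -251.

-6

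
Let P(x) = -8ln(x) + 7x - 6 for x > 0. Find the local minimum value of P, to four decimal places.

P'(x) = -8/x + 7 = 0 gives x = 8/7.
P''(x) = 8/x², which is positive for x > 0, so this is a local minimum.
P(8/7) = -8·ln(8/7) + 8 - 6 ≈ 0.9317.

0.9317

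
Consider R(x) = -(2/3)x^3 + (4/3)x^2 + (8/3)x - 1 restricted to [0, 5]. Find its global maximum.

13/3

The derivative is -2x^2 + (8/3)x + 8/3, whose only zero in [0, 5] is x = 2.
Candidates: R(0) = -1; R(2) = 13/3; R(5) = -113/3.
The maximum over the interval is 13/3, attained at x = 2.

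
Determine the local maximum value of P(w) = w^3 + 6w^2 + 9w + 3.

3

P'(w) = 3w^2 + 12w + 9 = 0 at w = -3, -1.
Since P''(w) = 6w + 12, we get P''(-3) = -6 < 0 ⇒ local maximum; P''(-1) = 6 > 0 ⇒ local minimum.
The local maximum is P(-3) = 3.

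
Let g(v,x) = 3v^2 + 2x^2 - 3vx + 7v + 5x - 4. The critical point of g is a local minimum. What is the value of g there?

∂g/∂v = 6v - 3x + 7 = 0 and ∂g/∂x = -3v + 4x + 5 = 0, so (v, x) = (-43/15, -17/5).
The Hessian has g_{vv} = 6, g_{xx} = 4, g_{vx} = -3, giving D = 15 > 0 with g_{vv} > 0, so the point is a local minimum.
g(-43/15, -17/5) = -338/15.

-338/15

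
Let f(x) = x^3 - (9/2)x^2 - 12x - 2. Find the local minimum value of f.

Critical points: f'(x) = 3x^2 - 9x - 12 vanishes at x = -1, 4.
Since f''(x) = 6x - 9, we get f''(-1) = -15 < 0 ⇒ local maximum; f''(4) = 15 > 0 ⇒ local minimum.
So the local minimum value is f(4) = -58.

-58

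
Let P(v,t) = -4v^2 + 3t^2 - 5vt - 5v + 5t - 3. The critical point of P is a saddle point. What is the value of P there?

-369/73

∂P/∂v = -8v - 5t - 5 = 0 and ∂P/∂t = -5v + 6t + 5 = 0, so (v, t) = (-5/73, -65/73).
The Hessian has P_{vv} = -8, P_{tt} = 6, P_{vt} = -5, giving D = -73 < 0, so the point is a saddle point.
P(-5/73, -65/73) = -369/73.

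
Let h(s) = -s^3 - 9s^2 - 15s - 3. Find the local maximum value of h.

h'(s) = -3s^2 - 18s - 15 = 0 at s = -5, -1.
Second-derivative test with h''(s) = -6s - 18: h''(-5) = 12 > 0 ⇒ local minimum; h''(-1) = -12 < 0 ⇒ local maximum.
Thus h has its local maximum at s = -1, with value 4.

4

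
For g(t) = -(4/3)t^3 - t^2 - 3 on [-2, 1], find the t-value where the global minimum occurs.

1

Differentiating, g'(t) = -4t^2 - 2t; which vanishes at t = -1/2 and t = 0.
Candidates: g(-2) = 11/3; g(-1/2) = -37/12; g(0) = -3; g(1) = -16/3.
The minimum over the interval is -16/3, attained at t = 1.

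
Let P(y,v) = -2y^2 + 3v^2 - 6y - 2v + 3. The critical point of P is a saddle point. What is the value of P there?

∂P/∂y = -4y - 6 = 0 and ∂P/∂v = 6v - 2 = 0, so (y, v) = (-3/2, 1/3).
The Hessian has P_{yy} = -4, P_{vv} = 6, P_{yv} = 0, giving D = -24 < 0, so the point is a saddle point.
P(-3/2, 1/3) = 43/6.

43/6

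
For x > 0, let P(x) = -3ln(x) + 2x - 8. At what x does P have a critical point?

P'(x) = -3/x + 2 = 0 gives x = 3/2.
P''(x) = 3/x², which is positive for x > 0, so this is a local minimum.
P(3/2) = -3·ln(3/2) + 3 - 8 ≈ -6.2164.

3/2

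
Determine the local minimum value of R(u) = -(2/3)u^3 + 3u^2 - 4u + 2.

R'(u) = -2u^2 + 6u - 4 = 0 at u = 1, 2.
Second-derivative test with R''(u) = -4u + 6: R''(1) = 2 > 0 ⇒ local minimum; R''(2) = -2 < 0 ⇒ local maximum.
Thus R has its local minimum at u = 1, with value 1/3.

1/3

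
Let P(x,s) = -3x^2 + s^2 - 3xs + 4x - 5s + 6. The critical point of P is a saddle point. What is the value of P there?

∂P/∂x = -6x - 3s + 4 = 0 and ∂P/∂s = -3x + 2s - 5 = 0, so (x, s) = (-1/3, 2).
The Hessian has P_{xx} = -6, P_{ss} = 2, P_{xs} = -3, giving D = -21 < 0, so the point is a saddle point.
P(-1/3, 2) = 1/3.

1/3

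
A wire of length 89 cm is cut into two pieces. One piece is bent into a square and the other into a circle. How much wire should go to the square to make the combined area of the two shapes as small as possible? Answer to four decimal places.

Let x be the length used for the square. Square side x/4; circle radius (89−x)/(2π).
A(x) = (x/4)² + π·((89−x)/(2π))² = x²/16 + (89−x)²/(4π) for 0 ≤ x ≤ 89. A'(x) = x/8 − (89−x)/(2π) = 0 gives x = 4·89/(π+4) ≈ 49.8488.
A'' = 1/8 + 1/(2π) > 0, so this gives the minimum combined area; x ≈ 49.8488 cm to the square.

49.8488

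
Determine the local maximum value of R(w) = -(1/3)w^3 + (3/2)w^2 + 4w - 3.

47/3

Critical points: R'(w) = -w^2 + 3w + 4 vanishes at w = -1, 4.
Since R''(w) = -2w + 3, we get R''(-1) = 5 > 0 ⇒ local minimum; R''(4) = -5 < 0 ⇒ local maximum.
So the local maximum value is R(4) = 47/3.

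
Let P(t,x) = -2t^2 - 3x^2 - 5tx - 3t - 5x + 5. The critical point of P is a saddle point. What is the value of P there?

3

∂P/∂t = -4t - 5x - 3 = 0 and ∂P/∂x = -5t - 6x - 5 = 0, so (t, x) = (-7, 5).
The Hessian has P_{tt} = -4, P_{xx} = -6, P_{tx} = -5, giving D = -1 < 0, so the point is a saddle point.
P(-7, 5) = 3.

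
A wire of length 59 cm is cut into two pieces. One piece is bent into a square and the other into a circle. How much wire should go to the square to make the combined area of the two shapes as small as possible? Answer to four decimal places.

Let x be the length used for the square. Square side x/4; circle radius (59−x)/(2π).
A(x) = (x/4)² + π·((59−x)/(2π))² = x²/16 + (59−x)²/(4π) for 0 ≤ x ≤ 59. A'(x) = x/8 − (59−x)/(2π) = 0 gives x = 4·59/(π+4) ≈ 33.0459.
A'' = 1/8 + 1/(2π) > 0, so this gives the minimum combined area; x ≈ 33.0459 cm to the square.

33.0459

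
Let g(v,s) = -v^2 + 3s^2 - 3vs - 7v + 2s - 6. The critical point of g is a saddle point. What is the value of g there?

-25/21

∂g/∂v = -2v - 3s - 7 = 0 and ∂g/∂s = -3v + 6s + 2 = 0, so (v, s) = (-12/7, -25/21).
The Hessian has g_{vv} = -2, g_{ss} = 6, g_{vs} = -3, giving D = -21 < 0, so the point is a saddle point.
g(-12/7, -25/21) = -25/21.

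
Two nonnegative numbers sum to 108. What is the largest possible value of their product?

2916

With x + y = 108, the product is P(x) = x(108 − x).
P'(x) = 108 − 2x = 0 gives x = 54; P'' = −2 < 0, so this is the maximum.
P = 54·54 = 2916.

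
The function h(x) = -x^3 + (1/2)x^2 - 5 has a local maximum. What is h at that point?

h'(x) = -3x^2 + x. Setting h'(x) = 0 gives x ∈ {0, 1/3}.
h''(x) = -6x + 1. h''(0) = 1 > 0 ⇒ local minimum; h''(1/3) = -1 < 0 ⇒ local maximum.
So the local maximum value is h(1/3) = -269/54.

-269/54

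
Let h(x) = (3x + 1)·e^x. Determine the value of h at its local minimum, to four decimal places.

-0.7908

By the product rule, h'(x) = (3x + 4)·e^x. Since e^x > 0, the only critical point is x = -4/3.
h''(-4/3) has the same sign as 3 > 0, so this is a local minimum.
h(-4/3) = (-3)·e^(-4/3) ≈ -0.7908.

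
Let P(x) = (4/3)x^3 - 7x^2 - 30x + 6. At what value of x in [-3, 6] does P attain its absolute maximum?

The derivative is 4x^2 - 14x - 30, which vanishes at x = -3/2 and x = 5.
Compare values at every candidate in [-3, 6]: P(-3) = -3; P(-3/2) = 123/4; P(5) = -457/3; P(6) = -138.
So the maximum is P(-3/2) = 123/4.

-3/2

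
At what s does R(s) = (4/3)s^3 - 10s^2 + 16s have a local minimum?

4

Critical points: R'(s) = 4s^2 - 20s + 16 vanishes at s = 1, 4.
Since R''(s) = 8s - 20, we get R''(1) = -12 < 0 ⇒ local maximum; R''(4) = 12 > 0 ⇒ local minimum.
So the local minimum value is R(4) = -32/3.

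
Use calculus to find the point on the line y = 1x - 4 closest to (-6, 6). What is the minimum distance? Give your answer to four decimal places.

11.3137

Minimize D(x)^2 = (x + 6)^2 + (x - 10)^2.
d/dx[D^2] = 2(x + 6) + 2·1·(x - 10) = 0 ⇒ x = 2.
Then y = -2 and the distance is √(128) ≈ 11.3137.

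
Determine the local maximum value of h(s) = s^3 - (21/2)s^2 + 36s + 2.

85/2

h'(s) = 3s^2 - 21s + 36. Setting h'(s) = 0 gives s ∈ {3, 4}.
Since h''(s) = 6s - 21, we get h''(3) = -3 < 0 ⇒ local maximum; h''(4) = 3 > 0 ⇒ local minimum.
The local maximum is h(3) = 85/2.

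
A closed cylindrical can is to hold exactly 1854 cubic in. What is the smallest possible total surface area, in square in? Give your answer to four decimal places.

835.4511

With radius r and height h, πr²h = 1854 so h = 1854/(πr²), and S(r) = 2πr² + 2πrh = 2πr² + 2·1854/r.
S'(r) = 4πr − 2·1854/r² = 0 ⇒ r³ = 1854/(2π), so r ≈ 6.6575 and h = 2r ≈ 13.3150.
S''(r) = 4π + 4·1854/r³ > 0, so this is the minimum; S ≈ 835.4511.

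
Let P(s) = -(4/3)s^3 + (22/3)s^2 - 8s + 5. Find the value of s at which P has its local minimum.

Critical points: P'(s) = -4s^2 + (44/3)s - 8 vanishes at s = 2/3, 3.
Since P''(s) = -8s + 44/3, we get P''(2/3) = 28/3 > 0 ⇒ local minimum; P''(3) = -28/3 < 0 ⇒ local maximum.
The local minimum is P(2/3) = 205/81.

2/3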